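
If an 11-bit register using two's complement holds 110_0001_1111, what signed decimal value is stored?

-481

MSB is 1, so the value is negative.
Unsigned reading: 1567. Subtract 2^11 = 2048: 1567 − 2048 = -481.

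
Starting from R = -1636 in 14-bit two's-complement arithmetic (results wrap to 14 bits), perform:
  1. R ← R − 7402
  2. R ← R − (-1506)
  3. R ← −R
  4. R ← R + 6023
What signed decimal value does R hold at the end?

Start: R = -1636 = 11100110011100.
R = -1636 − 7402 = -9038; wraps to 7346 = 01110010110010
R = 7346 − (-1506) = 8852; wraps to -7532 = 10001010010100
R = −(-7532) = 7532 = 01110101101100
R = 7532 + 6023 = 13555; wraps to -2829 = 11010011110011

-2829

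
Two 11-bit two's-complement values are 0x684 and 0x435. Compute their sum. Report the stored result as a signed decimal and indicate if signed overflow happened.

0x684 = 11010000100 = -380 (signed)
0x435 = 10000110101 = -971 (signed)
  11010000100
+ 10000110101
= 01010111001  (discard carry-out 1)
Result 01010111001: MSB = 0 → value 697.
Both addends are negative but the stored result is non-negative: signed overflow. The true value -380 + (-971) = -1351 lies outside [-1024, 1023].

697; overflow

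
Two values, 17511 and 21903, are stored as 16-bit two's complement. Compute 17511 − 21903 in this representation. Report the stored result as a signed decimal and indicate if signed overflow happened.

-4392; no overflow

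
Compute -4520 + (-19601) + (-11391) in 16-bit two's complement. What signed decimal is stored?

30024

-4520 + (-19601) = -24121 (1010000111000111)
-24121 + (-11391) = -35512 → wraps to 30024 (0111010101001000)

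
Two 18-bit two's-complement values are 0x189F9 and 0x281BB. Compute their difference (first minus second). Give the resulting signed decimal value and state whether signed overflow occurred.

-63426; overflow

0x189F9 = 011000100111111001 = 100857 (signed)
0x281BB = 101000000110111011 = -97861 (signed)
Subtract via negate-and-add: invert 101000000110111011 + 1 = 010111111001000101 (i.e. 97861).
  011000100111111001
+ 010111111001000101
= 110000100000111110
Result 110000100000111110: MSB = 1 → 198718 − 262144 = -63426.
Both addends (after negating the subtrahend) are non-negative but the stored result is negative: signed overflow. The true value 100857 − (-97861) = 198718 lies outside [-131072, 131071].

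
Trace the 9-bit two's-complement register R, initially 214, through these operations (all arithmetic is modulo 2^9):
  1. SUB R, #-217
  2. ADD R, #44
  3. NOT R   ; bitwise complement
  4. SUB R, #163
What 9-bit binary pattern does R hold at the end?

Start: R = 214 = 011010110.
R = 214 − (-217) = 431; wraps to -81 = 110101111
R = -81 + 44 = -37 = 111011011
R = NOT 111011011 = 000100100 = 36
R = 36 − 163 = -127 = 110000001

110000001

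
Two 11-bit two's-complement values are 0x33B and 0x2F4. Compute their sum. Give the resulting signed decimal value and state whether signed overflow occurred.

-465; overflow

0x33B = 01100111011 = 827 (signed)
0x2F4 = 01011110100 = 756 (signed)
  01100111011
+ 01011110100
= 11000101111
Result 11000101111: MSB = 1 → 1583 − 2048 = -465.
Both addends are non-negative but the stored result is negative: signed overflow. The true value 827 + 756 = 1583 lies outside [-1024, 1023].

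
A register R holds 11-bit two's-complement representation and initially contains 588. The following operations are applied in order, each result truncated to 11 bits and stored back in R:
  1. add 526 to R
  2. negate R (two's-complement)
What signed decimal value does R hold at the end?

934

Start: R = 588 = 01001001100.
R = 588 + 526 = 1114; wraps to -934 = 10001011010
R = −(-934) = 934 = 01110100110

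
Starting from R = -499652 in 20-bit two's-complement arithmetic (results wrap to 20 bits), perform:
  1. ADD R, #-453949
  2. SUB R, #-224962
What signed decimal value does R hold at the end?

Start: R = -499652 = 10000110000000111100.
R = -499652 + (-453949) = -953601; wraps to 94975 = 00010111001011111111
R = 94975 − (-224962) = 319937 = 01001110000111000001

319937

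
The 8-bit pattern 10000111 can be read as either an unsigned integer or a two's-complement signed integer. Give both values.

unsigned = 135, signed = -121

Unsigned: 10000111 = 135.
Signed: MSB=1 → 135 − 256 = -121.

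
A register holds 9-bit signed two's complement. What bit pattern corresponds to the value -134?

101111010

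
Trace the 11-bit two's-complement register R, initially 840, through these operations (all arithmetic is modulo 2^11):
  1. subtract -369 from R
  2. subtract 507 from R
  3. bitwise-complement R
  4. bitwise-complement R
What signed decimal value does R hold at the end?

Start: R = 840 = 01101001000.
R = 840 − (-369) = 1209; wraps to -839 = 10010111001
R = -839 − 507 = -1346; wraps to 702 = 01010111110
R = NOT 01010111110 = 10101000001 = -703
R = NOT 10101000001 = 01010111110 = 702

702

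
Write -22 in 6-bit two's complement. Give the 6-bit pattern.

101010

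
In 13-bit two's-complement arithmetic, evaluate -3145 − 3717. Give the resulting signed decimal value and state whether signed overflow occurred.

1330; overflow

-3145 → 1001110110111
3717 → 0111010000101
Subtract via negate-and-add: invert 0111010000101 + 1 = 1000101111011 (i.e. -3717).
  1001110110111
+ 1000101111011
= 0010100110010  (discard carry-out 1)
Result 0010100110010: MSB = 0 → value 1330.
Both addends (after negating the subtrahend) are negative but the stored result is non-negative: signed overflow. The true value -3145 − 3717 = -6862 lies outside [-4096, 4095].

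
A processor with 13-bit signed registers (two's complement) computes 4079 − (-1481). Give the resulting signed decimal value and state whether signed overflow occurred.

4079 → 0111111101111
-1481 → 1101000110111
Subtract via negate-and-add: invert 1101000110111 + 1 = 0010111001001 (i.e. 1481).
  0111111101111
+ 0010111001001
= 1010110111000
Result 1010110111000: MSB = 1 → 5560 − 8192 = -2632.
Both addends (after negating the subtrahend) are non-negative but the stored result is negative: signed overflow. The true value 4079 − (-1481) = 5560 lies outside [-4096, 4095].

-2632; overflow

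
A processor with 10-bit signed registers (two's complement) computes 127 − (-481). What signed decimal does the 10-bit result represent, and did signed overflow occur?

127 → 0001111111
-481 → 1000011111
Subtract via negate-and-add: invert 1000011111 + 1 = 0111100001 (i.e. 481).
  0001111111
+ 0111100001
= 1001100000
Result 1001100000: MSB = 1 → 608 − 1024 = -416.
Both addends (after negating the subtrahend) are non-negative but the stored result is negative: signed overflow. The true value 127 − (-481) = 608 lies outside [-512, 511].

-416; overflow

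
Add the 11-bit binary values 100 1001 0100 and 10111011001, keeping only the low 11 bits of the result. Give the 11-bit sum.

01001101101

  10010010100
+ 10111011001
= 01001101101  (discard carry-out 1)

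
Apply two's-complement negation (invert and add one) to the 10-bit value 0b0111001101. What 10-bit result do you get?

Invert: 1000110010. Add 1: 1000110011.
Check: 0111001101 = 461, 1000110011 = -461.

1000110011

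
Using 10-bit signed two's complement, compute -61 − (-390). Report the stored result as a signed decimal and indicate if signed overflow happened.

329; no overflow

-61 → 1111000011
-390 → 1001111010
Subtract via negate-and-add: invert 1001111010 + 1 = 0110000110 (i.e. 390).
  1111000011
+ 0110000110
= 0101001001  (discard carry-out 1)
Result 0101001001: MSB = 0 → value 329.
Addends (after negating the subtrahend) have opposite signs, so signed overflow cannot occur.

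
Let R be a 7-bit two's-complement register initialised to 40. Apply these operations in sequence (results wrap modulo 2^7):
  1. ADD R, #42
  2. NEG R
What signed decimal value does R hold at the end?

Start: R = 40 = 0101000.
R = 40 + 42 = 82; wraps to -46 = 1010010
R = −(-46) = 46 = 0101110

46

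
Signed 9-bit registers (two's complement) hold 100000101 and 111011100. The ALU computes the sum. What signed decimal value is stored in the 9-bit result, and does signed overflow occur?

100000101 = -251 (signed)
111011100 = -36 (signed)
  100000101
+ 111011100
= 011100001  (discard carry-out 1)
Result 011100001: MSB = 0 → value 225.
Both addends are negative but the stored result is non-negative: signed overflow. The true value -251 + (-36) = -287 lies outside [-256, 255].

225; overflow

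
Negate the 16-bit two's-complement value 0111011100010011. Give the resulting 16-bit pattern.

Invert: 1000100011101100. Add 1: 1000100011101101.

1000100011101101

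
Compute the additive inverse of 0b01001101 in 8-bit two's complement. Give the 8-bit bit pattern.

Invert: 10110010. Add 1: 10110011.
Check: 01001101 = 77, 10110011 = -77.

10110011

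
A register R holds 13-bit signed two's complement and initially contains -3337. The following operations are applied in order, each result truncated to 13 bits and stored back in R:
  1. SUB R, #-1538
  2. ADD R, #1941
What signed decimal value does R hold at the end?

142

Start: R = -3337 = 1001011110111.
R = -3337 − (-1538) = -1799 = 1100011111001
R = -1799 + 1941 = 142 = 0000010001110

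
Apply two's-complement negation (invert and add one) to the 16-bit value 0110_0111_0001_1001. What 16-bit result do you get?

1001100011100111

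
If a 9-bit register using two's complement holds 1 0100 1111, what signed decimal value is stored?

-177

MSB is 1, so the value is negative.
Unsigned reading: 335. Subtract 2^9 = 512: 335 − 512 = -177.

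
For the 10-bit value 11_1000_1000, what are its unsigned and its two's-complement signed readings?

Unsigned: 1110001000 = 904.
Signed: MSB=1 → 904 − 1024 = -120.

unsigned = 904, signed = -120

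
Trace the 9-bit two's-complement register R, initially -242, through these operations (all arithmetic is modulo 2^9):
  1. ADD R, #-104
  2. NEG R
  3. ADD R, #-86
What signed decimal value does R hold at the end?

Start: R = -242 = 100001110.
R = -242 + (-104) = -346; wraps to 166 = 010100110
R = −(166) = -166 = 101011010
R = -166 + (-86) = -252 = 100000100

-252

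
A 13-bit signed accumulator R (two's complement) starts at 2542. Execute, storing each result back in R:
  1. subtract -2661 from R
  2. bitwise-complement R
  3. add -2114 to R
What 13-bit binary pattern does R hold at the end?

Start: R = 2542 = 0100111101110.
R = 2542 − (-2661) = 5203; wraps to -2989 = 1010001010011
R = NOT 1010001010011 = 0101110101100 = 2988
R = 2988 + (-2114) = 874 = 0001101101010

0001101101010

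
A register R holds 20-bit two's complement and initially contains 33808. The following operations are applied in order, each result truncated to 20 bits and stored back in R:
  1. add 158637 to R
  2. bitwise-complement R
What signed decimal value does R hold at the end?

Start: R = 33808 = 00001000010000010000.
R = 33808 + 158637 = 192445 = 00101110111110111101
R = NOT 00101110111110111101 = 11010001000001000010 = -192446

-192446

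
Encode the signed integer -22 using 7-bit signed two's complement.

1101010

|-22| = 22 = 0010110 in 7 bits.
Invert the bits: 1101001. Add 1: 1101010.
Check: 1101010 reads as 106 − 128 = -22.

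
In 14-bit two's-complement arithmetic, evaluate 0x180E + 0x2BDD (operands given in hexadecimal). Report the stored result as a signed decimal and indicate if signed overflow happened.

0x180E = 01100000001110 = 6158 (signed)
0x2BDD = 10101111011101 = -5155 (signed)
  01100000001110
+ 10101111011101
= 00001111101011  (discard carry-out 1)
Result 00001111101011: MSB = 0 → value 1003.
Addends have opposite signs, so signed overflow cannot occur.

1003; no overflow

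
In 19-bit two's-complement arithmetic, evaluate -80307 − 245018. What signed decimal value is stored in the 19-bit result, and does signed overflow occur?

-80307 → 1101100011001001101
245018 → 0111011110100011010
Subtract via negate-and-add: invert 0111011110100011010 + 1 = 1000100001011100110 (i.e. -245018).
  1101100011001001101
+ 1000100001011100110
= 0110000100100110011  (discard carry-out 1)
Result 0110000100100110011: MSB = 0 → value 198963.
Both addends (after negating the subtrahend) are negative but the stored result is non-negative: signed overflow. The true value -80307 − 245018 = -325325 lies outside [-262144, 262143].

198963; overflow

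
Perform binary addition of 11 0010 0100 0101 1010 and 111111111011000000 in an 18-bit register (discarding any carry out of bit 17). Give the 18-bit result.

  110010010001011010
+ 111111111011000000
= 110010001100011010  (discard carry-out 1)

110010001100011010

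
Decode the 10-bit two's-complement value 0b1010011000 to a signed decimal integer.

MSB is 1, so the value is negative.
Unsigned reading: 664. Subtract 2^10 = 1024: 664 − 1024 = -360.

-360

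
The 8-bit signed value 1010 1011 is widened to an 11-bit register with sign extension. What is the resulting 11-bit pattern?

11110101011

MSB of 10101011 is 1; replicate it into the new high bits.
111|10101011 → 11110101011 (still -85).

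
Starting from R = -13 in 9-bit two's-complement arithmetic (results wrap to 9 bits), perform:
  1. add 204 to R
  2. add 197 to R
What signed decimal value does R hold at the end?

-124

Start: R = -13 = 111110011.
R = -13 + 204 = 191 = 010111111
R = 191 + 197 = 388; wraps to -124 = 110000100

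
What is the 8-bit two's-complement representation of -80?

|-80| = 80 = 01010000 in 8 bits.
Invert the bits: 10101111. Add 1: 10110000.
Check: 10110000 reads as 176 − 256 = -80.

10110000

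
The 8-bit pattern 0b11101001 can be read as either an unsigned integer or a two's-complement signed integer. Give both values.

Unsigned: 11101001 = 233.
Signed: MSB=1 → 233 − 256 = -23.

unsigned = 233, signed = -23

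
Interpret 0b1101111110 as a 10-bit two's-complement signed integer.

MSB is 1, so the value is negative.
Unsigned reading: 894. Subtract 2^10 = 1024: 894 − 1024 = -130.

-130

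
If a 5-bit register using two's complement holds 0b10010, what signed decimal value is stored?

MSB is 1, so the value is negative.
Invert: 01101. Add 1: 01110 = 14. So the value is −14.

-14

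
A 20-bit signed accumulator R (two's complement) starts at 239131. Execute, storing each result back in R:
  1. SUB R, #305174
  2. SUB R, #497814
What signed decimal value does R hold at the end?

Start: R = 239131 = 00111010011000011011.
R = 239131 − 305174 = -66043 = 11101111111000000101
R = -66043 − 497814 = -563857; wraps to 484719 = 01110110010101101111

484719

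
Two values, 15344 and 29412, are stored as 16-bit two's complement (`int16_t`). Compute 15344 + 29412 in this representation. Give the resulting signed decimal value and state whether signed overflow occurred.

-20780; overflow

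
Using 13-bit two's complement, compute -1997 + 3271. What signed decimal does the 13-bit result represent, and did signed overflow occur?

-1997 → 1100000110011
3271 → 0110011000111
  1100000110011
+ 0110011000111
= 0010011111010  (discard carry-out 1)
Result 0010011111010: MSB = 0 → value 1274.
Addends have opposite signs, so signed overflow cannot occur.

1274; no overflow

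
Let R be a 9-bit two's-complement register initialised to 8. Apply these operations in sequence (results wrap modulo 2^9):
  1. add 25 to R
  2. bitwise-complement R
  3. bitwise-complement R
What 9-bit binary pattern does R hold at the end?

Start: R = 8 = 000001000.
R = 8 + 25 = 33 = 000100001
R = NOT 000100001 = 111011110 = -34
R = NOT 111011110 = 000100001 = 33

000100001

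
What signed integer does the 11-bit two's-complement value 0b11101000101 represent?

-187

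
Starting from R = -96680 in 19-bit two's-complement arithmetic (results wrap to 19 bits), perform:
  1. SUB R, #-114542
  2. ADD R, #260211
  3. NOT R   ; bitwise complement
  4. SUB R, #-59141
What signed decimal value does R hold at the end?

Start: R = -96680 = 1101000011001011000.
R = -96680 − (-114542) = 17862 = 0000100010111000110
R = 17862 + 260211 = 278073; wraps to -246215 = 1000011111000111001
R = NOT 1000011111000111001 = 0111100000111000110 = 246214
R = 246214 − (-59141) = 305355; wraps to -218933 = 1001010100011001011

-218933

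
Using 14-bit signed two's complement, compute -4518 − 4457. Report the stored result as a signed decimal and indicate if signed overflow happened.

7409; overflow

-4518 → 10111001011010
4457 → 01000101101001
Subtract via negate-and-add: invert 01000101101001 + 1 = 10111010010111 (i.e. -4457).
  10111001011010
+ 10111010010111
= 01110011110001  (discard carry-out 1)
Result 01110011110001: MSB = 0 → value 7409.
Both addends (after negating the subtrahend) are negative but the stored result is non-negative: signed overflow. The true value -4518 − 4457 = -8975 lies outside [-8192, 8191].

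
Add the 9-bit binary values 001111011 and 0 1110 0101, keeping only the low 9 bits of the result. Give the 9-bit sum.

101100000

  001111011
+ 011100101
= 101100000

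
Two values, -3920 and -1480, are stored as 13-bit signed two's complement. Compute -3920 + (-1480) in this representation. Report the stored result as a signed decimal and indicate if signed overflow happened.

-3920 → 1000010110000
-1480 → 1101000111000
  1000010110000
+ 1101000111000
= 0101011101000  (discard carry-out 1)
Result 0101011101000: MSB = 0 → value 2792.
Both addends are negative but the stored result is non-negative: signed overflow. The true value -3920 + (-1480) = -5400 lies outside [-4096, 4095].

2792; overflow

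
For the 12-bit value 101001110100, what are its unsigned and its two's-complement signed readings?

unsigned = 2676, signed = -1420

Unsigned: 101001110100 = 2676.
Signed: MSB=1 → 2676 − 4096 = -1420.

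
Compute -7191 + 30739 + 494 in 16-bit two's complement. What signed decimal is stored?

24042

-7191 + 30739 = 23548 (0101101111111100)
23548 + 494 = 24042 (0101110111101010)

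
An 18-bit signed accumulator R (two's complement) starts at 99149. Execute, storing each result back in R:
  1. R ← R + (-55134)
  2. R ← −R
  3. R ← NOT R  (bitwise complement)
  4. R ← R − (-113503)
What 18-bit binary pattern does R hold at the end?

100110011101001101

Start: R = 99149 = 011000001101001101.
R = 99149 + (-55134) = 44015 = 001010101111101111
R = −(44015) = -44015 = 110101010000010001
R = NOT 110101010000010001 = 001010101111101110 = 44014
R = 44014 − (-113503) = 157517; wraps to -104627 = 100110011101001101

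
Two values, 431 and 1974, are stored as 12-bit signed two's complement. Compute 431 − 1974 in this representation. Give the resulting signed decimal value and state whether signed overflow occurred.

431 → 000110101111
1974 → 011110110110
Subtract via negate-and-add: invert 011110110110 + 1 = 100001001010 (i.e. -1974).
  000110101111
+ 100001001010
= 100111111001
Result 100111111001: MSB = 1 → 2553 − 4096 = -1543.
Addends (after negating the subtrahend) have opposite signs, so signed overflow cannot occur.

-1543; no overflow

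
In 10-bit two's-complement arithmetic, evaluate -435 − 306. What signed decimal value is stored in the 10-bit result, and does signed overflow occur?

-435 → 1001001101
306 → 0100110010
Subtract via negate-and-add: invert 0100110010 + 1 = 1011001110 (i.e. -306).
  1001001101
+ 1011001110
= 0100011011  (discard carry-out 1)
Result 0100011011: MSB = 0 → value 283.
Both addends (after negating the subtrahend) are negative but the stored result is non-negative: signed overflow. The true value -435 − 306 = -741 lies outside [-512, 511].

283; overflow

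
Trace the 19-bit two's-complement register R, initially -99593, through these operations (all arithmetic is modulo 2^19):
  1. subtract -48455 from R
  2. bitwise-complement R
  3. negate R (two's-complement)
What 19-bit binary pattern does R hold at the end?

1110011100000111111

Start: R = -99593 = 1100111101011110111.
R = -99593 − (-48455) = -51138 = 1110011100000111110
R = NOT 1110011100000111110 = 0001100011111000001 = 51137
R = −(51137) = -51137 = 1110011100000111111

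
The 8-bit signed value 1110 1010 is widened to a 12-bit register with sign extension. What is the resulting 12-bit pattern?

MSB of 11101010 is 1; replicate it into the new high bits.
1111|11101010 → 111111101010 (still -22).

111111101010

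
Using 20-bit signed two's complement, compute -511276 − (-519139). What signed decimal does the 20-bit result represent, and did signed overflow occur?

-511276 → 10000011001011010100
-519139 → 10000001010000011101
Subtract via negate-and-add: invert 10000001010000011101 + 1 = 01111110101111100011 (i.e. 519139).
  10000011001011010100
+ 01111110101111100011
= 00000001111010110111  (discard carry-out 1)
Result 00000001111010110111: MSB = 0 → value 7863.
Addends (after negating the subtrahend) have opposite signs, so signed overflow cannot occur.

7863; no overflow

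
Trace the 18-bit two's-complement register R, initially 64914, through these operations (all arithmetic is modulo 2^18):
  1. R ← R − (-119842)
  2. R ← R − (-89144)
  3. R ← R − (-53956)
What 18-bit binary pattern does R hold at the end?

010000000010110000

Start: R = 64914 = 001111110110010010.
R = 64914 − (-119842) = 184756; wraps to -77388 = 101101000110110100
R = -77388 − (-89144) = 11756 = 000010110111101100
R = 11756 − (-53956) = 65712 = 010000000010110000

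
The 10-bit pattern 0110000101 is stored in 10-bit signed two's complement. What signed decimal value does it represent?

MSB is 0, so the value is non-negative: 0110000101 = 389.

389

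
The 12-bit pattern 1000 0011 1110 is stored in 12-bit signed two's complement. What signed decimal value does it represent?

-1986

MSB is 1, so the value is negative.
Unsigned reading: 2110. Subtract 2^12 = 4096: 2110 − 4096 = -1986.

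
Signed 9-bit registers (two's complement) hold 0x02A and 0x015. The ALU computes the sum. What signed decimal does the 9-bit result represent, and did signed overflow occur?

63; no overflow

0x02A = 000101010 = 42 (signed)
0x015 = 000010101 = 21 (signed)
  000101010
+ 000010101
= 000111111
Result 000111111: MSB = 0 → value 63.
Both addends are non-negative and so is the stored result: no signed overflow.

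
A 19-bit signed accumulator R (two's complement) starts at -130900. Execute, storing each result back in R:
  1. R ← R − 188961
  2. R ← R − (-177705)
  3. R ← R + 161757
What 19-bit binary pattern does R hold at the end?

0000100110010010001

Start: R = -130900 = 1100000000010101100.
R = -130900 − 188961 = -319861; wraps to 204427 = 0110001111010001011
R = 204427 − (-177705) = 382132; wraps to -142156 = 1011101010010110100
R = -142156 + 161757 = 19601 = 0000100110010010001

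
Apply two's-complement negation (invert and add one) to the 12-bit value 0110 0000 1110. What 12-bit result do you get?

Invert: 100111110001. Add 1: 100111110010.
Check: 011000001110 = 1550, 100111110010 = -1550.

100111110010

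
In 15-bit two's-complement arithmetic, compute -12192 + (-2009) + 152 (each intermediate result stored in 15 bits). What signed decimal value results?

-12192 + (-2009) = -14201 (100100010000111)
-14201 + 152 = -14049 (100100100011111)

-14049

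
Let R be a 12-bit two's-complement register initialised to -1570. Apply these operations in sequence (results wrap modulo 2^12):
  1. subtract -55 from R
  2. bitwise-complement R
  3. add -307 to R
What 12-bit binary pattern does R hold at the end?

010010110111

Start: R = -1570 = 100111011110.
R = -1570 − (-55) = -1515 = 101000010101
R = NOT 101000010101 = 010111101010 = 1514
R = 1514 + (-307) = 1207 = 010010110111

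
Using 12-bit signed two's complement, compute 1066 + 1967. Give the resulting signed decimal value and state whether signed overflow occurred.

1066 → 010000101010
1967 → 011110101111
  010000101010
+ 011110101111
= 101111011001
Result 101111011001: MSB = 1 → 3033 − 4096 = -1063.
Both addends are non-negative but the stored result is negative: signed overflow. The true value 1066 + 1967 = 3033 lies outside [-2048, 2047].

-1063; overflow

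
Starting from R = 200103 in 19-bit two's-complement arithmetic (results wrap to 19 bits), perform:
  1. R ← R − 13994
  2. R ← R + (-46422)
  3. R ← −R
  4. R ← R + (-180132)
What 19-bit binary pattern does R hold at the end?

Start: R = 200103 = 0110000110110100111.
R = 200103 − 13994 = 186109 = 0101101011011111101
R = 186109 + (-46422) = 139687 = 0100010000110100111
R = −(139687) = -139687 = 1011101111001011001
R = -139687 + (-180132) = -319819; wraps to 204469 = 0110001111010110101

0110001111010110101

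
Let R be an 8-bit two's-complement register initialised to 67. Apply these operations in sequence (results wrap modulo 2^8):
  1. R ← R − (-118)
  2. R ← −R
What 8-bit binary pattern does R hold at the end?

Start: R = 67 = 01000011.
R = 67 − (-118) = 185; wraps to -71 = 10111001
R = −(-71) = 71 = 01000111

01000111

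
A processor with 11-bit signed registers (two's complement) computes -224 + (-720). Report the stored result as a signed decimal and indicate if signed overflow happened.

-944; no overflow

-224 → 11100100000
-720 → 10100110000
  11100100000
+ 10100110000
= 10001010000  (discard carry-out 1)
Result 10001010000: MSB = 1 → 1104 − 2048 = -944.
Both addends are negative and so is the stored result: no signed overflow.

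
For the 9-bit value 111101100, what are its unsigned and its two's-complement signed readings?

unsigned = 492, signed = -20

Unsigned: 111101100 = 492.
Signed: MSB=1 → 492 − 512 = -20.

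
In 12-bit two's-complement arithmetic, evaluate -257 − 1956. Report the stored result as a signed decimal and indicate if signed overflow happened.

-257 → 111011111111
1956 → 011110100100
Subtract via negate-and-add: invert 011110100100 + 1 = 100001011100 (i.e. -1956).
  111011111111
+ 100001011100
= 011101011011  (discard carry-out 1)
Result 011101011011: MSB = 0 → value 1883.
Both addends (after negating the subtrahend) are negative but the stored result is non-negative: signed overflow. The true value -257 − 1956 = -2213 lies outside [-2048, 2047].

1883; overflow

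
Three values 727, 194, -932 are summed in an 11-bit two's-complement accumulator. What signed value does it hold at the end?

727 + 194 = 921 (01110011001)
921 + (-932) = -11 (11111110101)

-11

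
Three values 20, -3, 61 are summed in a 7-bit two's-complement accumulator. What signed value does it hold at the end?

20 + (-3) = 17 (0010001)
17 + 61 = 78 → wraps to -50 (1001110)

-50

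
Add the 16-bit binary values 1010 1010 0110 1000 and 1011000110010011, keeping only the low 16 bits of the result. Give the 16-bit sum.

0101101111111011

  1010101001101000
+ 1011000110010011
= 0101101111111011  (discard carry-out 1)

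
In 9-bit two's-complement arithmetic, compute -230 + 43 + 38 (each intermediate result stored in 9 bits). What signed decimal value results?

-149

-230 + 43 = -187 (101000101)
-187 + 38 = -149 (101101011)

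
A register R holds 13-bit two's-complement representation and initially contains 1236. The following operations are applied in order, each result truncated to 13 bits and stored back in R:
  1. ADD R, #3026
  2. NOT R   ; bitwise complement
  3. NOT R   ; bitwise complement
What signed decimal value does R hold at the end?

-3930

Start: R = 1236 = 0010011010100.
R = 1236 + 3026 = 4262; wraps to -3930 = 1000010100110
R = NOT 1000010100110 = 0111101011001 = 3929
R = NOT 0111101011001 = 1000010100110 = -3930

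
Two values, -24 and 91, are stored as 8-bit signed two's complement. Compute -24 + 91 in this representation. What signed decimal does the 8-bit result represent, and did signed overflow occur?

-24 → 11101000
91 → 01011011
  11101000
+ 01011011
= 01000011  (discard carry-out 1)
Result 01000011: MSB = 0 → value 67.
Addends have opposite signs, so signed overflow cannot occur.

67; no overflow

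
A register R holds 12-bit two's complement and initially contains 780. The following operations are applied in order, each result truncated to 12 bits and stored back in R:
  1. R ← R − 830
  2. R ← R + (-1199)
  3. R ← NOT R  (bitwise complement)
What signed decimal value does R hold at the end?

Start: R = 780 = 001100001100.
R = 780 − 830 = -50 = 111111001110
R = -50 + (-1199) = -1249 = 101100011111
R = NOT 101100011111 = 010011100000 = 1248

1248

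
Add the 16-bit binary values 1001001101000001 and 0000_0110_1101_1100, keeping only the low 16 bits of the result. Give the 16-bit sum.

  1001001101000001
+ 0000011011011100
= 1001101000011101

1001101000011101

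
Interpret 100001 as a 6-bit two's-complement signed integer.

MSB is 1, so the value is negative.
Invert: 011110. Add 1: 011111 = 31. So the value is −31.

-31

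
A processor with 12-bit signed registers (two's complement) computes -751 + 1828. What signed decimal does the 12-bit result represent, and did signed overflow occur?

-751 → 110100010001
1828 → 011100100100
  110100010001
+ 011100100100
= 010000110101  (discard carry-out 1)
Result 010000110101: MSB = 0 → value 1077.
Addends have opposite signs, so signed overflow cannot occur.

1077; no overflow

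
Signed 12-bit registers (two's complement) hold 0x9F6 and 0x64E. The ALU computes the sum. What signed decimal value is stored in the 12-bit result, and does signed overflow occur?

0x9F6 = 100111110110 = -1546 (signed)
0x64E = 011001001110 = 1614 (signed)
  100111110110
+ 011001001110
= 000001000100  (discard carry-out 1)
Result 000001000100: MSB = 0 → value 68.
Addends have opposite signs, so signed overflow cannot occur.

68; no overflow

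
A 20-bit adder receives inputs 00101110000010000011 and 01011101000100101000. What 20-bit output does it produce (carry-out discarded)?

  00101110000010000011
+ 01011101000100101000
= 10001011000110101011

10001011000110101011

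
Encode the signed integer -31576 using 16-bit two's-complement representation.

1000010010101000

|-31576| = 31576 = 0111101101011000 in 16 bits.
Invert the bits: 1000010010100111. Add 1: 1000010010101000.
Check: 1000010010101000 reads as 33960 − 65536 = -31576.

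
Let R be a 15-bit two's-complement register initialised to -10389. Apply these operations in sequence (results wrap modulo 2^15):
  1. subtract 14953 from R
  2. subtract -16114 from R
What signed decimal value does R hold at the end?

Start: R = -10389 = 101011101101011.
R = -10389 − 14953 = -25342; wraps to 7426 = 001110100000010
R = 7426 − (-16114) = 23540; wraps to -9228 = 101101111110100

-9228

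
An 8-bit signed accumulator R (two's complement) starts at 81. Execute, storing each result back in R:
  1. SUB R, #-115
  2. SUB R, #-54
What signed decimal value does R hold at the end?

-6

Start: R = 81 = 01010001.
R = 81 − (-115) = 196; wraps to -60 = 11000100
R = -60 − (-54) = -6 = 11111010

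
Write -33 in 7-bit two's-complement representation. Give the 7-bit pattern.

1011111

|-33| = 33 = 0100001 in 7 bits.
Invert the bits: 1011110. Add 1: 1011111.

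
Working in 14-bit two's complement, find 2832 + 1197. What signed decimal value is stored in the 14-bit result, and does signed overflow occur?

2832 → 00101100010000
1197 → 00010010101101
  00101100010000
+ 00010010101101
= 00111110111101
Result 00111110111101: MSB = 0 → value 4029.
Both addends are non-negative and so is the stored result: no signed overflow.

4029; no overflow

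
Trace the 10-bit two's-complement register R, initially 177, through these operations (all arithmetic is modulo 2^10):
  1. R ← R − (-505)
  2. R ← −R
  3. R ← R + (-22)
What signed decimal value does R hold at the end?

Start: R = 177 = 0010110001.
R = 177 − (-505) = 682; wraps to -342 = 1010101010
R = −(-342) = 342 = 0101010110
R = 342 + (-22) = 320 = 0101000000

320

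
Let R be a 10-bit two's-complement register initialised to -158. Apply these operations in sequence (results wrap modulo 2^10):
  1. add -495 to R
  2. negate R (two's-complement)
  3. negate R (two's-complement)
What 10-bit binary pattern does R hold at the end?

Start: R = -158 = 1101100010.
R = -158 + (-495) = -653; wraps to 371 = 0101110011
R = −(371) = -371 = 1010001101
R = −(-371) = 371 = 0101110011

0101110011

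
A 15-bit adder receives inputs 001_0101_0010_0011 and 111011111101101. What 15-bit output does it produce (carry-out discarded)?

000110100010000

  001010100100011
+ 111011111101101
= 000110100010000  (discard carry-out 1)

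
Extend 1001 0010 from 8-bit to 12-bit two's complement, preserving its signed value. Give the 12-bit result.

111110010010

MSB of 10010010 is 1; replicate it into the new high bits.
1111|10010010 → 111110010010 (still -110).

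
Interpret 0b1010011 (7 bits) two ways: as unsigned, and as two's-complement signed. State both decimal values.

unsigned = 83, signed = -45

Unsigned: 1010011 = 83.
Signed: MSB=1 → 83 − 128 = -45.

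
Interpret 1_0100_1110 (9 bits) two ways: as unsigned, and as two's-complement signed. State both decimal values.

unsigned = 334, signed = -178

Unsigned: 101001110 = 334.
Signed: MSB=1 → 334 − 512 = -178.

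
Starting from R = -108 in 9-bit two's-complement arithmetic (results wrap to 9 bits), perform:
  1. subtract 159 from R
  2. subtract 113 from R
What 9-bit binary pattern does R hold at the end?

010000100

Start: R = -108 = 110010100.
R = -108 − 159 = -267; wraps to 245 = 011110101
R = 245 − 113 = 132 = 010000100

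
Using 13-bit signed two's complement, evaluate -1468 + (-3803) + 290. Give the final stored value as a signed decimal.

-1468 + (-3803) = -5271 → wraps to 2921 (0101101101001)
2921 + 290 = 3211 (0110010001011)

3211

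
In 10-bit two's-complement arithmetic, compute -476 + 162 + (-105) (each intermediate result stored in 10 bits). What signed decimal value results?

-419

-476 + 162 = -314 (1011000110)
-314 + (-105) = -419 (1001011101)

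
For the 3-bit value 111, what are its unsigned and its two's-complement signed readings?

unsigned = 7, signed = -1

Unsigned: 111 = 7.
Signed: MSB=1 → 7 − 8 = -1.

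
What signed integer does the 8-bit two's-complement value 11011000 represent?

MSB is 1, so the value is negative.
Unsigned reading: 216. Subtract 2^8 = 256: 216 − 256 = -40.

-40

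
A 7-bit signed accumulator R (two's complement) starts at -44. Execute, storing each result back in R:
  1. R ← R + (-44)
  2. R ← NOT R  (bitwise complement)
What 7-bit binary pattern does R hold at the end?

1010111

Start: R = -44 = 1010100.
R = -44 + (-44) = -88; wraps to 40 = 0101000
R = NOT 0101000 = 1010111 = -41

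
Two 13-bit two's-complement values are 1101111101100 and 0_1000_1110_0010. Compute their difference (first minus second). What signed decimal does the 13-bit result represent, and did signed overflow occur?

-3318; no overflow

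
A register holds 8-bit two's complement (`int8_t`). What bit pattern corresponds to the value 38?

00100110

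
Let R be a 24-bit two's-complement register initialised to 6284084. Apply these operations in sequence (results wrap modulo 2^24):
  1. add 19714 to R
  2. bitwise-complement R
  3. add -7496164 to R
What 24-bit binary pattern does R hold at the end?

001011010110110111100101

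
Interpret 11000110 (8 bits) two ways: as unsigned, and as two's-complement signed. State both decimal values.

unsigned = 198, signed = -58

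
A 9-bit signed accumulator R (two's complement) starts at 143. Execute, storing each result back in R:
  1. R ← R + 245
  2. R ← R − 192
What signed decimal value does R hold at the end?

Start: R = 143 = 010001111.
R = 143 + 245 = 388; wraps to -124 = 110000100
R = -124 − 192 = -316; wraps to 196 = 011000100

196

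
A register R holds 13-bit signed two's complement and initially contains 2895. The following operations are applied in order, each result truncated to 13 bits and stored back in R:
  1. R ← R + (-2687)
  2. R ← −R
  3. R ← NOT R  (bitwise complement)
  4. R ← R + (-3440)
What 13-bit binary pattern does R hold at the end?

1001101011111

Start: R = 2895 = 0101101001111.
R = 2895 + (-2687) = 208 = 0000011010000
R = −(208) = -208 = 1111100110000
R = NOT 1111100110000 = 0000011001111 = 207
R = 207 + (-3440) = -3233 = 1001101011111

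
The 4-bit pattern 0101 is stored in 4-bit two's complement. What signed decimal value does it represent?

5

MSB is 0, so the value is non-negative: 0101 = 5.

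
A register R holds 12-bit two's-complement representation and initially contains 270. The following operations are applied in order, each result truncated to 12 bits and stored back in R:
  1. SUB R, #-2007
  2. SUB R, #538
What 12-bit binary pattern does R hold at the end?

Start: R = 270 = 000100001110.
R = 270 − (-2007) = 2277; wraps to -1819 = 100011100101
R = -1819 − 538 = -2357; wraps to 1739 = 011011001011

011011001011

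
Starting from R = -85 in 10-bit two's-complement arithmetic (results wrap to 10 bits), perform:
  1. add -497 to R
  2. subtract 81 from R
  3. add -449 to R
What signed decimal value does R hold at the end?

-88

Start: R = -85 = 1110101011.
R = -85 + (-497) = -582; wraps to 442 = 0110111010
R = 442 − 81 = 361 = 0101101001
R = 361 + (-449) = -88 = 1110101000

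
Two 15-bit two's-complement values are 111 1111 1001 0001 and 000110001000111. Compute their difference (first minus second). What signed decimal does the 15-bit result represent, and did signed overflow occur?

111 1111 1001 0001 → 111111110010001 = -111 (signed)
000110001000111 = 3143 (signed)
Subtract via negate-and-add: invert 000110001000111 + 1 = 111001110111001 (i.e. -3143).
  111111110010001
+ 111001110111001
= 111001101001010  (discard carry-out 1)
Result 111001101001010: MSB = 1 → 29514 − 32768 = -3254.
Both addends (after negating the subtrahend) are negative and so is the stored result: no signed overflow.

-3254; no overflow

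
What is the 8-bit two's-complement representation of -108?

|-108| = 108 = 01101100 in 8 bits.
Invert the bits: 10010011. Add 1: 10010100.

10010100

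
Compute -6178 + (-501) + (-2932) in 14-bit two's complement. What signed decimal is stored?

-6178 + (-501) = -6679 (10010111101001)
-6679 + (-2932) = -9611 → wraps to 6773 (01101001110101)

6773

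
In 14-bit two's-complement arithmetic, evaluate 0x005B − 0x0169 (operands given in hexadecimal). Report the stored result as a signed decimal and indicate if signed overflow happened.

-270; no overflow

0x005B = 00000001011011 = 91 (signed)
0x0169 = 00000101101001 = 361 (signed)
Subtract via negate-and-add: invert 00000101101001 + 1 = 11111010010111 (i.e. -361).
  00000001011011
+ 11111010010111
= 11111011110010
Result 11111011110010: MSB = 1 → 16114 − 16384 = -270.
Addends (after negating the subtrahend) have opposite signs, so signed overflow cannot occur.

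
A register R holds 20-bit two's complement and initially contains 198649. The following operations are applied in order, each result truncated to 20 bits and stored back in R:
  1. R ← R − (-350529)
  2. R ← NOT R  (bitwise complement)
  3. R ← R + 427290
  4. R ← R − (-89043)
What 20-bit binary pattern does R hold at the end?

11110111111110110010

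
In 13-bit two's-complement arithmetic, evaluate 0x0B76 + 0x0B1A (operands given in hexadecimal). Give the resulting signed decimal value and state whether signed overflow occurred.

-2416; overflow

0x0B76 = 0101101110110 = 2934 (signed)
0x0B1A = 0101100011010 = 2842 (signed)
  0101101110110
+ 0101100011010
= 1011010010000
Result 1011010010000: MSB = 1 → 5776 − 8192 = -2416.
Both addends are non-negative but the stored result is negative: signed overflow. The true value 2934 + 2842 = 5776 lies outside [-4096, 4095].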